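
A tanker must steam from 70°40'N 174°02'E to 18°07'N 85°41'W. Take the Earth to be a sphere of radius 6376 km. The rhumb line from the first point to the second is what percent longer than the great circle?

8.1%

Great circle: σ = 1.3313 rad → d_gc = Rσ = 8488.1 km
Rhumb: Δφ = -0.9172, Δλ = +1.7503, Δψ = -1.4484, q = Δφ/Δψ = 0.6332 → d_rh = R√(Δφ²+q²Δλ²) = 9172.6 km
Excess = (9172.6 − 8488.1) / 8488.1 = 684.5 / 8488.1 = 8.06% ≈ 8.1%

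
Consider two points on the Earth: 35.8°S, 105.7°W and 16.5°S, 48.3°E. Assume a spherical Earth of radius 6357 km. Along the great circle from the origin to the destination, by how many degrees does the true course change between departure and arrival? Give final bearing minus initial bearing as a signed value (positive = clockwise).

-125.4°

At departure: θ₁ = atan2(sin Δλ cos φ₂, cos φ₁ sin φ₂ − sin φ₁ cos φ₂ cos Δλ) = 150.22°
At arrival: θ₂ = atan2(sin Δλ cos φ₁, −cos φ₂ sin φ₁ + sin φ₂ cos φ₁ cos Δλ) = 24.84°
Δθ = θ₂ − θ₁ = -125.4°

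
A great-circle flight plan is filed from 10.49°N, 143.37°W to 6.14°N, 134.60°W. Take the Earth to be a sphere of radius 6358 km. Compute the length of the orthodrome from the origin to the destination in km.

1077 km

cos σ = sin φ₁ sin φ₂ + cos φ₁ cos φ₂ cos Δλ
      = sin(10.49°)sin(6.14°) + cos(10.49°)cos(6.14°)cos(8.77°) = 0.9857
σ = 9.705° → d = Rσ = 6358·0.16938 = 1077 km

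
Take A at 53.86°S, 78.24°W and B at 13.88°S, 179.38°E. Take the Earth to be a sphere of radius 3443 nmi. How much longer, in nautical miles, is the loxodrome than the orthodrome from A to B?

Great circle: cos σ = sin φ₁ sin φ₂ + cos φ₁ cos φ₂ cos Δλ,  σ = 1.4998 rad → d_gc = 5163.7 nmi
Rhumb line: Δψ = +0.8754, q = Δφ/Δψ = 0.7971, d_rh = R√(Δφ²+q²Δλ²) = 5460.9 nmi
Excess = 5460.9 − 5163.7 = 297.2 ≈ 297 nmi

297 nmi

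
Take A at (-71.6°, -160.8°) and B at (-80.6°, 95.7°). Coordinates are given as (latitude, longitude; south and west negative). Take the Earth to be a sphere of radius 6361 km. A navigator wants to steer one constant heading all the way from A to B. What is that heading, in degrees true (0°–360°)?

Δψ = ln[tan(π/4+φ₂/2)/tan(π/4+φ₁/2)] = -0.6780
Δλ = -1.8064 rad (taken the short way round)
course = atan2(Δλ, Δψ) = 249.43°

249.4°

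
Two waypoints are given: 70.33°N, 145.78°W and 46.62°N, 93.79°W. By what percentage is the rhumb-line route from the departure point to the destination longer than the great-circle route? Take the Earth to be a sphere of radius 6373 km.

2.6%

Great circle: σ = 0.5975 rad → d_gc = Rσ = 3807.6 km
Rhumb: Δφ = -0.4138, Δλ = +0.9074, Δψ = -0.8304, q = Δφ/Δψ = 0.4983 → d_rh = R√(Δφ²+q²Δλ²) = 3906.3 km
Excess = (3906.3 − 3807.6) / 3807.6 = 98.7 / 3807.6 = 2.59% ≈ 2.6%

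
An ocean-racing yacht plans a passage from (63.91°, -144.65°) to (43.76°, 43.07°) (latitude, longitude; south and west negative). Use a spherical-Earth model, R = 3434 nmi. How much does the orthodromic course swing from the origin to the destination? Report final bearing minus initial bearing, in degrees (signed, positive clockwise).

-170.6°

At departure: θ₁ = atan2(sin Δλ cos φ₂, cos φ₁ sin φ₂ − sin φ₁ cos φ₂ cos Δλ) = 354.15°
At arrival: θ₂ = atan2(sin Δλ cos φ₁, −cos φ₂ sin φ₁ + sin φ₂ cos φ₁ cos Δλ) = 183.56°
Δθ = θ₂ − θ₁ = -170.6°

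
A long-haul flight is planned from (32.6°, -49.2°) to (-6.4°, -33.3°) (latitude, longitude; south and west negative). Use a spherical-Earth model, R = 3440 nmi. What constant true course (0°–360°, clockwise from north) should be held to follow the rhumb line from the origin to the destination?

Meridional parts: M(φ₁)=+0.6024, M(φ₂)=-0.1119 → ΔM = -0.7144;  Δλ = +0.2775 rad
tan C = Δλ / ΔM = -0.3885 → C = 158.77°

158.8°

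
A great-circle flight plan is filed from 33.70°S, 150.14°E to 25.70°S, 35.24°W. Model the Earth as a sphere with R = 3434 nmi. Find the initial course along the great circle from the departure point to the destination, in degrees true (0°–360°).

174.4°

θ = atan2( sin Δλ·cos φ₂ ,  cos φ₁ sin φ₂ − sin φ₁ cos φ₂ cos Δλ )
  = atan2(+0.0845, -0.8585) = 174.38°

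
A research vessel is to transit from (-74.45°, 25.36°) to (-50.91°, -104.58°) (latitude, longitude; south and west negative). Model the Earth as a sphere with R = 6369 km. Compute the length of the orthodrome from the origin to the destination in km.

5588 km

cos σ = sin φ₁ sin φ₂ + cos φ₁ cos φ₂ cos Δλ
      = sin(-74.45°)sin(-50.91°) + cos(-74.45°)cos(-50.91°)cos(-129.94°) = 0.6392
σ = 50.266° → d = Rσ = 6369·0.87730 = 5588 km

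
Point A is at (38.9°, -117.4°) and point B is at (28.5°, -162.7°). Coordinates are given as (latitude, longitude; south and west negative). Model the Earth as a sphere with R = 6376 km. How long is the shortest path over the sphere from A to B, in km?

Haversine: a = sin²(Δφ/2)+cos φ₁ cos φ₂ sin²(Δλ/2) = 0.10964;  σ = 2·atan2(√a,√(1−a))
σ = 38.674° → d = Rσ = 6376·0.67499 = 4304 km

4304 km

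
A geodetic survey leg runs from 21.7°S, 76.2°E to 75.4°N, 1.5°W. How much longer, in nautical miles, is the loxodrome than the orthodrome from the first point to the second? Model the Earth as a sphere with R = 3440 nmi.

Great circle: cos σ = sin φ₁ sin φ₂ + cos φ₁ cos φ₂ cos Δλ,  σ = 1.8838 rad → d_gc = 6480.260 nmi
Rhumb line: Δψ = +2.4431, q = Δφ/Δψ = 0.6937, d_rh = R√(Δφ²+q²Δλ²) = 6667.764 nmi
Excess = 6667.764 − 6480.260 = 187.504 ≈ 188 nmi

188 nmi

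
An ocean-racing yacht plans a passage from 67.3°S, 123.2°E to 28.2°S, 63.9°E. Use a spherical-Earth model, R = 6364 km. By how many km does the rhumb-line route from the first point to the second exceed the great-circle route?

158 km

Great circle: cos σ = sin φ₁ sin φ₂ + cos φ₁ cos φ₂ cos Δλ,  σ = 0.9153 rad → d_gc = 5824.7 km
Rhumb line: Δψ = +1.0925, q = Δφ/Δψ = 0.6247, d_rh = R√(Δφ²+q²Δλ²) = 5982.5 km
Excess = 5982.5 − 5824.7 = 157.8 ≈ 158 km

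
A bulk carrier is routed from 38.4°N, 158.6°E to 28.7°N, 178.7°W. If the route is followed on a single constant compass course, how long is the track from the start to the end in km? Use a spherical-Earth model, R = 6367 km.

Rhumb course C = atan2(Δλ, Δψ) with Δψ = ln[tan(π/4+φ₂/2)/tan(π/4+φ₁/2)] = -0.2036, Δλ = +0.3962 → C = 117.20°
d = R·|Δφ| / |cos C| = 6367·0.16930 / 0.45707 = 2358 km

2358 km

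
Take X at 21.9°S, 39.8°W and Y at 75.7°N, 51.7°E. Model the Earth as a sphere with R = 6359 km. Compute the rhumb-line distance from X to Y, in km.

Δψ = ln[tan(π/4+φ₂/2)/tan(π/4+φ₁/2)] = +2.4678;  Δφ = +1.7034 rad,  Δλ = +1.5970 rad
q = Δφ/Δψ = 0.6903
d = R·√(Δφ² + q²Δλ²) = 6359·2.02901 = 12902 km

12902 km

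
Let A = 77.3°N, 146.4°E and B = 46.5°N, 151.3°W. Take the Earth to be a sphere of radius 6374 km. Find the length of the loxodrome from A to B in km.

Rhumb course C = atan2(Δλ, Δψ) with Δψ = ln[tan(π/4+φ₂/2)/tan(π/4+φ₁/2)] = -1.2768, Δλ = +1.0873 → C = 139.58°
d = R·|Δφ| / |cos C| = 6374·0.53756 / 0.76133 = 4501 km

4501 km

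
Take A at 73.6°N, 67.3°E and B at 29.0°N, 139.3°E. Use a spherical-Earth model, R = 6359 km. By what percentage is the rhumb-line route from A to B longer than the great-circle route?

4.5%

Great circle: σ = 0.9987 rad → d_gc = Rσ = 6350.7 km
Rhumb: Δφ = -0.7784, Δλ = +1.2566, Δψ = -1.4080, q = Δφ/Δψ = 0.5529 → d_rh = R√(Δφ²+q²Δλ²) = 6634.7 km
Excess = (6634.7 − 6350.7) / 6350.7 = 284.0 / 6350.7 = 4.47% ≈ 4.5%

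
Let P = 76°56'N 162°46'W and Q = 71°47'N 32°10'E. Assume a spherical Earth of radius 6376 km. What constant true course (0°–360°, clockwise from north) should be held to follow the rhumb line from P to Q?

Meridional parts: M(φ₁)=+2.1670, M(φ₂)=+1.8306 → ΔM = -0.3364;  Δλ = -2.8810 rad
tan C = Δλ / ΔM = +8.5641 → C = 263.34°

263.3°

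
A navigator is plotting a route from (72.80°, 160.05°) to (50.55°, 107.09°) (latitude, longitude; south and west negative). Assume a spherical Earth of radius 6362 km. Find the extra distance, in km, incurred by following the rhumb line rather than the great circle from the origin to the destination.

Great circle: cos σ = sin φ₁ sin φ₂ + cos φ₁ cos φ₂ cos Δλ,  σ = 0.5532 rad → d_gc = 3519.7 km
Rhumb line: Δψ = -0.8632, q = Δφ/Δψ = 0.4499, d_rh = R√(Δφ²+q²Δλ²) = 3619.7 km
Excess = 3619.7 − 3519.7 = 100.0 ≈ 100 km

100 km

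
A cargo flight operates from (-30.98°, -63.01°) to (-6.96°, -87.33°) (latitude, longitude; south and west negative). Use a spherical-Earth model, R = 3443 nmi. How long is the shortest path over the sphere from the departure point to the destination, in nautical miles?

Haversine: a = sin²(Δφ/2)+cos φ₁ cos φ₂ sin²(Δλ/2) = 0.08106;  σ = 2·atan2(√a,√(1−a))
σ = 33.083° → d = Rσ = 3443·0.57740 = 1988 nmi

1988 nmi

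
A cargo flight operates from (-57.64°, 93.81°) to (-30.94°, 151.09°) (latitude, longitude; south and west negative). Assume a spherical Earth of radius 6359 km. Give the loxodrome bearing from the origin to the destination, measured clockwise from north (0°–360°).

56.2°

Δψ = ln[tan(π/4+φ₂/2)/tan(π/4+φ₁/2)] = +0.6690
Δλ = +0.9997 rad (taken the short way round)
course = atan2(Δλ, Δψ) = 56.21°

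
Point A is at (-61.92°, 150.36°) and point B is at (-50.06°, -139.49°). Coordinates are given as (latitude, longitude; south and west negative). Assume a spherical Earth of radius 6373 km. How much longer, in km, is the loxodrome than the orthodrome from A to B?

Great circle: cos σ = sin φ₁ sin φ₂ + cos φ₁ cos φ₂ cos Δλ,  σ = 0.6776 rad → d_gc = 4318.4 km
Rhumb line: Δψ = +0.3737, q = Δφ/Δψ = 0.5539, d_rh = R√(Δφ²+q²Δλ²) = 4518.8 km
Excess = 4518.8 − 4318.4 = 200.4 ≈ 200 km

200 km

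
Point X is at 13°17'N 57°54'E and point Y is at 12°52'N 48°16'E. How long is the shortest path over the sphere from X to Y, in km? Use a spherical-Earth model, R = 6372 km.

Haversine: a = sin²(Δφ/2)+cos φ₁ cos φ₂ sin²(Δλ/2) = 0.00670;  σ = 2·atan2(√a,√(1−a))
σ = 9.392° → d = Rσ = 6372·0.16393 = 1045 km

1045 km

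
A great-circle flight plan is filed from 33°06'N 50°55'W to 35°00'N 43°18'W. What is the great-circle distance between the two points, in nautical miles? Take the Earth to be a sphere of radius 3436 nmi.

395 nmi

cos σ = sin φ₁ sin φ₂ + cos φ₁ cos φ₂ cos Δλ
      = sin(33.10°)sin(35.00°) + cos(33.10°)cos(35.00°)cos(7.62°) = 0.9934
σ = 6.589° → d = Rσ = 3436·0.11499 = 395 nmi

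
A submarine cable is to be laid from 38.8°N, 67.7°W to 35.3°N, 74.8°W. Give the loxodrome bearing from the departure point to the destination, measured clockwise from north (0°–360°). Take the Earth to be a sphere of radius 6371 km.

238.3°

Meridional parts: M(φ₁)=+0.7358, M(φ₂)=+0.6592 → ΔM = -0.0766;  Δλ = -0.1239 rad
tan C = Δλ / ΔM = +1.6185 → C = 238.29°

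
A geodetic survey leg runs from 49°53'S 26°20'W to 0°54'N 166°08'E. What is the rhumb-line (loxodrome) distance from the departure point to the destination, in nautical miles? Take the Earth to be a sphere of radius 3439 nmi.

Rhumb course C = atan2(Δλ, Δψ) with Δψ = ln[tan(π/4+φ₂/2)/tan(π/4+φ₁/2)] = +1.0232, Δλ = -2.9240 → C = 289.29°
d = R·|Δφ| / |cos C| = 3439·0.88634 / 0.33030 = 9228 nmi

9228 nmi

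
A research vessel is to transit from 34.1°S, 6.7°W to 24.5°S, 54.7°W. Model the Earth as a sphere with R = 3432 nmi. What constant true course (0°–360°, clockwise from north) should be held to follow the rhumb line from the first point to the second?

Meridional parts: M(φ₁)=-0.6338, M(φ₂)=-0.4413 → ΔM = +0.1925;  Δλ = -0.8378 rad
tan C = Δλ / ΔM = -4.3520 → C = 282.94°

282.9°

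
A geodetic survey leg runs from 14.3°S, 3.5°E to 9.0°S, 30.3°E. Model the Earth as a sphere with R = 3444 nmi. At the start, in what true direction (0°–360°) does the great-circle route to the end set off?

N = sin Δλ·cos φ₂ = +0.4453;  D = cos φ₁ sin φ₂ − sin φ₁ cos φ₂ cos Δλ = +0.0662
initial course = atan2(N, D) = 81.55°

81.5°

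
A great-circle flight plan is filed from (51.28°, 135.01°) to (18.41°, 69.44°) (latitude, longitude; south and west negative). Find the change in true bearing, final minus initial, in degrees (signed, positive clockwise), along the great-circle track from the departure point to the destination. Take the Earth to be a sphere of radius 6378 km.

Initial bearing θ₁ = atan2(sin Δλ cos φ₂, cos φ₁ sin φ₂ − sin φ₁ cos φ₂ cos Δλ) = 262.83°
Final bearing θ₂ = (initial bearing from the destination back to the start) + 180° = 220.85°
Δθ = θ₂ − θ₁ = -42.0°

-42.0°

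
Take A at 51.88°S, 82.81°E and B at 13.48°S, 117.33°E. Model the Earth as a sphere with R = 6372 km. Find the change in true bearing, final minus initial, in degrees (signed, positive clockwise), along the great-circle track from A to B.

-20.1°

Initial bearing θ₁ = atan2(sin Δλ cos φ₂, cos φ₁ sin φ₂ − sin φ₁ cos φ₂ cos Δλ) = 48.56°
Final bearing θ₂ = (initial bearing from the destination back to the start) + 180° = 28.42°
Δθ = θ₂ − θ₁ = -20.1°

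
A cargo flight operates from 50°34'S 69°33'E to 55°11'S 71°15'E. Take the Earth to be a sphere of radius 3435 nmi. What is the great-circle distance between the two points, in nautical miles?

284 nmi

cos σ = sin φ₁ sin φ₂ + cos φ₁ cos φ₂ cos Δλ
      = sin(-50.57°)sin(-55.18°) + cos(-50.57°)cos(-55.18°)cos(1.70°) = 0.9966
σ = 4.729° → d = Rσ = 3435·0.08254 = 284 nmi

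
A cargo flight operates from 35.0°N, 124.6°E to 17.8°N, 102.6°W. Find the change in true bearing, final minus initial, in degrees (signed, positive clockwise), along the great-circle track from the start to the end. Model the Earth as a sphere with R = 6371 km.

Initial bearing θ₁ = atan2(sin Δλ cos φ₂, cos φ₁ sin φ₂ − sin φ₁ cos φ₂ cos Δλ) = 48.34°
Final bearing θ₂ = (initial bearing from the destination back to the start) + 180° = 140.00°
Δθ = θ₂ − θ₁ = +91.7°

+91.7°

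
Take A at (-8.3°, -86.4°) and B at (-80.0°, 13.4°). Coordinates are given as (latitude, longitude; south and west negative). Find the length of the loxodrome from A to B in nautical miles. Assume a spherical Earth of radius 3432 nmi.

5395 nmi

Rhumb course C = atan2(Δλ, Δψ) with Δψ = ln[tan(π/4+φ₂/2)/tan(π/4+φ₁/2)] = -2.2909, Δλ = +1.7418 → C = 142.75°
d = R·|Δφ| / |cos C| = 3432·1.25140 / 0.79603 = 5395 nmi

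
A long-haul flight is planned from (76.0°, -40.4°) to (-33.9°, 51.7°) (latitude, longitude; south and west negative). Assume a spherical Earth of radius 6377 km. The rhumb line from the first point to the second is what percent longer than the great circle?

3.5%

Great circle: σ = 2.1514 rad → d_gc = Rσ = 13719.5 km
Rhumb: Δφ = -1.9181, Δλ = +1.6074, Δψ = -2.7269, q = Δφ/Δψ = 0.7034 → d_rh = R√(Δφ²+q²Δλ²) = 14198.9 km
Excess = (14198.9 − 13719.5) / 13719.5 = 479.4 / 13719.5 = 3.49% ≈ 3.5%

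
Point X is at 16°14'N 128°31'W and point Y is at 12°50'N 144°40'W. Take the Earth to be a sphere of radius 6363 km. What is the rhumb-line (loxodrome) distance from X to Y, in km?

1776 km

Δψ = ln[tan(π/4+φ₂/2)/tan(π/4+φ₁/2)] = -0.0613;  Δφ = -0.0593 rad,  Δλ = -0.2819 rad
q = Δφ/Δψ = 0.9678
d = R·√(Δφ² + q²Δλ²) = 6363·0.27919 = 1776 km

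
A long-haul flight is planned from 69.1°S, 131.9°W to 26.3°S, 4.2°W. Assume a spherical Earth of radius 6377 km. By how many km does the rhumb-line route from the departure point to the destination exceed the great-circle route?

1343 km

Great circle: cos σ = sin φ₁ sin φ₂ + cos φ₁ cos φ₂ cos Δλ,  σ = 1.3507 rad → d_gc = 8613.3 km
Rhumb line: Δψ = +1.2144, q = Δφ/Δψ = 0.6151, d_rh = R√(Δφ²+q²Δλ²) = 9956.2 km
Excess = 9956.2 − 8613.3 = 1342.9 ≈ 1343 km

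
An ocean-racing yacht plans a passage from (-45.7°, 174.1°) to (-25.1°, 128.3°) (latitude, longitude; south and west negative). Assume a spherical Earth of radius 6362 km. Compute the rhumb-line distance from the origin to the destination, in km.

4695 km

Δψ = ln[tan(π/4+φ₂/2)/tan(π/4+φ₁/2)] = +0.4460;  Δφ = +0.3595 rad,  Δλ = -0.7994 rad
q = Δφ/Δψ = 0.8062
d = R·√(Δφ² + q²Δλ²) = 6362·0.73797 = 4695 km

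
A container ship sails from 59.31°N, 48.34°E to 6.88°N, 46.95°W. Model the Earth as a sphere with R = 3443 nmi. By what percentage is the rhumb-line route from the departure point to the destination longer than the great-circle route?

4.8%

Great circle: σ = 1.5145 rad → d_gc = Rσ = 5214.3 nmi
Rhumb: Δφ = -0.9151, Δλ = -1.6631, Δψ = -1.1728, q = Δφ/Δψ = 0.7803 → d_rh = R√(Δφ²+q²Δλ²) = 5467.1 nmi
Excess = (5467.1 − 5214.3) / 5214.3 = 252.8 / 5214.3 = 4.848% ≈ 4.8%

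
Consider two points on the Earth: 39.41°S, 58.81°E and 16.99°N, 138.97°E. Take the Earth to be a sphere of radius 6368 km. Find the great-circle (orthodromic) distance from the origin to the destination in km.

10380 km

cos σ = sin φ₁ sin φ₂ + cos φ₁ cos φ₂ cos Δλ
      = sin(-39.41°)sin(16.99°) + cos(-39.41°)cos(16.99°)cos(80.16°) = -0.0592
σ = 93.396° → d = Rσ = 6368·1.63007 = 10380 km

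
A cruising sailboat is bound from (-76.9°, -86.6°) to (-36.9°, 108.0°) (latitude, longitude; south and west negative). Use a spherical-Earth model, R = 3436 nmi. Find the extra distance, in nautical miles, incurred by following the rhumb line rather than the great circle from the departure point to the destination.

Great circle: cos σ = sin φ₁ sin φ₂ + cos φ₁ cos φ₂ cos Δλ,  σ = 1.1490 rad → d_gc = 3948.0 nmi
Rhumb line: Δψ = +1.4706, q = Δφ/Δψ = 0.4747, d_rh = R√(Δφ²+q²Δλ²) = 5284.6 nmi
Excess = 5284.6 − 3948.0 = 1336.6 ≈ 1337 nmi

1337 nmi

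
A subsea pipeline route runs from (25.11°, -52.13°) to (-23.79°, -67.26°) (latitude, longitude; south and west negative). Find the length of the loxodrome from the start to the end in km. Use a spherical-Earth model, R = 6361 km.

5668 km

Δψ = ln[tan(π/4+φ₂/2)/tan(π/4+φ₁/2)] = -0.8807;  Δφ = -0.8535 rad,  Δλ = -0.2641 rad
q = Δφ/Δψ = 0.9691
d = R·√(Δφ² + q²Δλ²) = 6361·0.89101 = 5668 km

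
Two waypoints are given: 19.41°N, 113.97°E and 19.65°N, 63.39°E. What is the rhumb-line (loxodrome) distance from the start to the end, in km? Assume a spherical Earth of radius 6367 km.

5297 km

Δψ = ln[tan(π/4+φ₂/2)/tan(π/4+φ₁/2)] = +0.0044;  Δφ = +0.0042 rad,  Δλ = -0.8828 rad
q = Δφ/Δψ = 0.9425
d = R·√(Δφ² + q²Δλ²) = 6367·0.83201 = 5297 km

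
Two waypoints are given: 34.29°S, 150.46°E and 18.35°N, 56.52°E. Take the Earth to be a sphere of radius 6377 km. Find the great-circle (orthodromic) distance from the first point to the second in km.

11505 km

Haversine: a = sin²(Δφ/2)+cos φ₁ cos φ₂ sin²(Δλ/2) = 0.61562;  σ = 2·atan2(√a,√(1−a))
σ = 103.371° → d = Rσ = 6377·1.80416 = 11505 km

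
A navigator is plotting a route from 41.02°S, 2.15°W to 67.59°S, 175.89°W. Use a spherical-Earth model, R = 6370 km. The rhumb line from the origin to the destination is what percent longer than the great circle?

40.8%

Great circle: σ = 1.2442 rad → d_gc = Rσ = 7925.4 km
Rhumb: Δφ = -0.4637, Δλ = -3.0323, Δψ = -0.8327, q = Δφ/Δψ = 0.5569 → d_rh = R√(Δφ²+q²Δλ²) = 11155.6 km
Excess = (11155.6 − 7925.4) / 7925.4 = 3230.2 / 7925.4 = 40.76% ≈ 40.8%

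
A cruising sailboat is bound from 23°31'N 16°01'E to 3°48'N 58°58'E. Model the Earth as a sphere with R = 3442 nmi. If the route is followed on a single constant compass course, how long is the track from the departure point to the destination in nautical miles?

Rhumb course C = atan2(Δλ, Δψ) with Δψ = ln[tan(π/4+φ₂/2)/tan(π/4+φ₁/2)] = -0.3561, Δλ = +0.7496 → C = 115.41°
d = R·|Δφ| / |cos C| = 3442·0.34412 / 0.42909 = 2760 nmi

2760 nmi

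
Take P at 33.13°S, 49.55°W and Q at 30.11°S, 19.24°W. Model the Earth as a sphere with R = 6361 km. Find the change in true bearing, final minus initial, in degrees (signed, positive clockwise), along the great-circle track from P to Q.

Initial bearing θ₁ = atan2(sin Δλ cos φ₂, cos φ₁ sin φ₂ − sin φ₁ cos φ₂ cos Δλ) = 91.57°
Final bearing θ₂ = (initial bearing from the destination back to the start) + 180° = 75.40°
Δθ = θ₂ − θ₁ = -16.2°

-16.2°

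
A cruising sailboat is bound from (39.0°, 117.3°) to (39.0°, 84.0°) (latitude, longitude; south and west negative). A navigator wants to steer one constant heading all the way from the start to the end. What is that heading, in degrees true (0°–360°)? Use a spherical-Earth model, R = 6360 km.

Δψ = ln[tan(π/4+φ₂/2)/tan(π/4+φ₁/2)] = +0.0000
Δλ = -0.5812 rad (taken the short way round)
course = atan2(Δλ, Δψ) = 270.00°

270.0°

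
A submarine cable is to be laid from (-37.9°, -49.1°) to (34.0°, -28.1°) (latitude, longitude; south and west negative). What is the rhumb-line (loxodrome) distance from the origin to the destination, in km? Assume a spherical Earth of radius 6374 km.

8289 km

Δψ = ln[tan(π/4+φ₂/2)/tan(π/4+φ₁/2)] = +1.3474;  Δφ = +1.2549 rad,  Δλ = +0.3665 rad
q = Δφ/Δψ = 0.9313
d = R·√(Δφ² + q²Δλ²) = 6374·1.30049 = 8289 km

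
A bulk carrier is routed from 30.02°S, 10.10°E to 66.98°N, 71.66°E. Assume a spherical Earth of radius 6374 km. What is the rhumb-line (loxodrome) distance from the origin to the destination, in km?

Δψ = ln[tan(π/4+φ₂/2)/tan(π/4+φ₁/2)] = +2.1411;  Δφ = +1.6930 rad,  Δλ = +1.0744 rad
q = Δφ/Δψ = 0.7907
d = R·√(Δφ² + q²Δλ²) = 6374·1.89416 = 12073 km

12073 km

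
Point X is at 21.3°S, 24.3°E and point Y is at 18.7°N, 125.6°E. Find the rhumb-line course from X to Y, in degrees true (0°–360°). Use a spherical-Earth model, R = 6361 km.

Δψ = ln[tan(π/4+φ₂/2)/tan(π/4+φ₁/2)] = +0.7130
Δλ = +1.7680 rad (taken the short way round)
course = atan2(Δλ, Δψ) = 68.04°

68.0°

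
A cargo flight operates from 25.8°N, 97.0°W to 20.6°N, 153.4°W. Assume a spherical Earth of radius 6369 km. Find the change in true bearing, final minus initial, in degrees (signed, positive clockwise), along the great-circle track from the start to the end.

At departure: θ₁ = atan2(sin Δλ cos φ₂, cos φ₁ sin φ₂ − sin φ₁ cos φ₂ cos Δλ) = 276.68°
At arrival: θ₂ = atan2(sin Δλ cos φ₁, −cos φ₂ sin φ₁ + sin φ₂ cos φ₁ cos Δλ) = 252.80°
Δθ = θ₂ − θ₁ = -23.9°

-23.9°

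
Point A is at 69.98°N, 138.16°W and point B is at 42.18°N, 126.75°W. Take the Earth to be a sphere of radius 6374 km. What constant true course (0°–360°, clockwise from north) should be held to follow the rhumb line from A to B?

Meridional parts: M(φ₁)=+1.7344, M(φ₂)=+0.8134 → ΔM = -0.9210;  Δλ = +0.1991 rad
tan C = Δλ / ΔM = -0.2162 → C = 167.80°

167.8°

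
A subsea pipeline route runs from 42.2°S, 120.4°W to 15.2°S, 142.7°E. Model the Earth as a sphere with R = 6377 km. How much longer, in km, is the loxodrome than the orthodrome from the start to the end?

350 km

Great circle: cos σ = sin φ₁ sin φ₂ + cos φ₁ cos φ₂ cos Δλ,  σ = 1.4804 rad → d_gc = 9440.8 km
Rhumb line: Δψ = +0.5454, q = Δφ/Δψ = 0.8640, d_rh = R√(Δφ²+q²Δλ²) = 9790.8 km
Excess = 9790.8 − 9440.8 = 350.0 ≈ 350 km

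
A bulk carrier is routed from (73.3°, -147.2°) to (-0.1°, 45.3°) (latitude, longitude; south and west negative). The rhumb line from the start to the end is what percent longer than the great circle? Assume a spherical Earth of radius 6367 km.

25.6%

Great circle: σ = 1.8569 rad → d_gc = Rσ = 11822.9 km
Rhumb: Δφ = -1.2811, Δλ = -2.9234, Δψ = -1.9206, q = Δφ/Δψ = 0.6670 → d_rh = R√(Δφ²+q²Δλ²) = 14855.1 km
Excess = (14855.1 − 11822.9) / 11822.9 = 3032.2 / 11822.9 = 25.647% ≈ 25.6%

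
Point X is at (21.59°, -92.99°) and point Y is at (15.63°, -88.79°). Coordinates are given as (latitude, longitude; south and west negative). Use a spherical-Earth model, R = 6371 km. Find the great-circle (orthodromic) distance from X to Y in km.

797 km

Haversine: a = sin²(Δφ/2)+cos φ₁ cos φ₂ sin²(Δλ/2) = 0.00391;  σ = 2·atan2(√a,√(1−a))
σ = 7.166° → d = Rσ = 6371·0.12506 = 797 km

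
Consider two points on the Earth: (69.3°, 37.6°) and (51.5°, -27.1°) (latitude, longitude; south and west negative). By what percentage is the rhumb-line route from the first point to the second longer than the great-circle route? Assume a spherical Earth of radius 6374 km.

4.2%

Great circle: σ = 0.5986 rad → d_gc = Rσ = 3815.5 km
Rhumb: Δφ = -0.3107, Δλ = -1.1292, Δψ = -0.6482, q = Δφ/Δψ = 0.4793 → d_rh = R√(Δφ²+q²Δλ²) = 3977.6 km
Excess = (3977.6 − 3815.5) / 3815.5 = 162.1 / 3815.5 = 4.248% ≈ 4.2%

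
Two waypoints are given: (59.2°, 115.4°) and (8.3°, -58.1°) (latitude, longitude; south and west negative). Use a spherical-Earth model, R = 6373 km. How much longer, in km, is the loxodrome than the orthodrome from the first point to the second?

Great circle: cos σ = sin φ₁ sin φ₂ + cos φ₁ cos φ₂ cos Δλ,  σ = 1.9600 rad → d_gc = 12490.9 km
Rhumb line: Δψ = -1.1440, q = Δφ/Δψ = 0.7766, d_rh = R√(Δφ²+q²Δλ²) = 16020.0 km
Excess = 16020.0 − 12490.9 = 3529.1 ≈ 3529 km

3529 km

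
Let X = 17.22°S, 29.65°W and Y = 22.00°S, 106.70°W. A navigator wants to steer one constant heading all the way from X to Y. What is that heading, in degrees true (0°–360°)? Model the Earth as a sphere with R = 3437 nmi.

266.2°

Δψ = ln[tan(π/4+φ₂/2)/tan(π/4+φ₁/2)] = -0.0886
Δλ = -1.3448 rad (taken the short way round)
course = atan2(Δλ, Δψ) = 266.23°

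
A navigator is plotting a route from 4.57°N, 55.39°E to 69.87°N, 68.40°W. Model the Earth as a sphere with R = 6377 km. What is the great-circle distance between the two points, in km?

10758 km

Haversine: a = sin²(Δφ/2)+cos φ₁ cos φ₂ sin²(Δλ/2) = 0.55799;  σ = 2·atan2(√a,√(1−a))
σ = 96.660° → d = Rσ = 6377·1.68704 = 10758 km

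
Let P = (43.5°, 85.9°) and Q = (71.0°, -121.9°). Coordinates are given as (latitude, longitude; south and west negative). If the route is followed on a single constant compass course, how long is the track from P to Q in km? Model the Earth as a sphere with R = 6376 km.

9149 km

Δψ = ln[tan(π/4+φ₂/2)/tan(π/4+φ₁/2)] = +0.9429;  Δφ = +0.4800 rad,  Δλ = +2.6564 rad
q = Δφ/Δψ = 0.5090
d = R·√(Δφ² + q²Δλ²) = 6376·1.43486 = 9149 km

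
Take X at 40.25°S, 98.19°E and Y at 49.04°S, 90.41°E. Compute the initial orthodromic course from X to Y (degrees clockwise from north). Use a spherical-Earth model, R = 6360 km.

θ = atan2( sin Δλ·cos φ₂ ,  cos φ₁ sin φ₂ − sin φ₁ cos φ₂ cos Δλ )
  = atan2(-0.0887, -0.1567) = 209.52°

209.5°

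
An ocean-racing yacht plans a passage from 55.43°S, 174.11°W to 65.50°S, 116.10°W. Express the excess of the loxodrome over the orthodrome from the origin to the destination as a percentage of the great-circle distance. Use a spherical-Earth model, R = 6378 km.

Great circle: σ = 0.5075 rad → d_gc = Rσ = 3237.0 km
Rhumb: Δφ = -0.1758, Δλ = +1.0125, Δψ = -0.3599, q = Δφ/Δψ = 0.4883 → d_rh = R√(Δφ²+q²Δλ²) = 3346.7 km
Excess = (3346.7 − 3237.0) / 3237.0 = 109.7 / 3237.0 = 3.39% ≈ 3.4%

3.4%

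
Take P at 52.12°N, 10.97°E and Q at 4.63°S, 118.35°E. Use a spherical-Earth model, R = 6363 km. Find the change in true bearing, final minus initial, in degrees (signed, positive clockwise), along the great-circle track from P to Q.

Initial bearing θ₁ = atan2(sin Δλ cos φ₂, cos φ₁ sin φ₂ − sin φ₁ cos φ₂ cos Δλ) = 78.97°
Final bearing θ₂ = (initial bearing from the destination back to the start) + 180° = 142.80°
Δθ = θ₂ − θ₁ = +63.8°

+63.8°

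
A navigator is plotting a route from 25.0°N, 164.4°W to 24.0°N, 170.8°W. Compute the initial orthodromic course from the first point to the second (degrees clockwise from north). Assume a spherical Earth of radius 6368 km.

θ = atan2( sin Δλ·cos φ₂ ,  cos φ₁ sin φ₂ − sin φ₁ cos φ₂ cos Δλ )
  = atan2(-0.1018, -0.0150) = 261.59°

261.6°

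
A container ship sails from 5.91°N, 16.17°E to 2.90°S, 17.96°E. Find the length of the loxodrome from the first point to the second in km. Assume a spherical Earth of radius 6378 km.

Δψ = ln[tan(π/4+φ₂/2)/tan(π/4+φ₁/2)] = -0.1540;  Δφ = -0.1538 rad,  Δλ = +0.0312 rad
q = Δφ/Δψ = 0.9987
d = R·√(Δφ² + q²Δλ²) = 6378·0.15690 = 1001 km

1001 km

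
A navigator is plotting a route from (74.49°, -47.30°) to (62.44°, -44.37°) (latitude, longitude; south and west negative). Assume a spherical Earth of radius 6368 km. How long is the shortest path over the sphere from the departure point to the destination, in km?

1344 km

cos σ = sin φ₁ sin φ₂ + cos φ₁ cos φ₂ cos Δλ
      = sin(74.49°)sin(62.44°) + cos(74.49°)cos(62.44°)cos(2.93°) = 0.9778
σ = 12.094° → d = Rσ = 6368·0.21109 = 1344 km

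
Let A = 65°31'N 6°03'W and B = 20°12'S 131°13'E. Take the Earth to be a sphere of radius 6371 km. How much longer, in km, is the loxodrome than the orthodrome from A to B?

Great circle: cos σ = sin φ₁ sin φ₂ + cos φ₁ cos φ₂ cos Δλ,  σ = 2.2142 rad → d_gc = 14106.75 km
Rhumb line: Δψ = -1.8881, q = Δφ/Δψ = 0.7924, d_rh = R√(Δφ²+q²Δλ²) = 15398.34 km
Excess = 15398.34 − 14106.75 = 1291.59 ≈ 1292 km

1292 km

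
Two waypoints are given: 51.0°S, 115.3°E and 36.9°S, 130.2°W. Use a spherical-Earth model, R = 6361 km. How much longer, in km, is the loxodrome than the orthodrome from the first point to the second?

Great circle: cos σ = sin φ₁ sin φ₂ + cos φ₁ cos φ₂ cos Δλ,  σ = 1.3099 rad → d_gc = 8332.5 km
Rhumb line: Δψ = +0.3443, q = Δφ/Δψ = 0.7147, d_rh = R√(Δφ²+q²Δλ²) = 9219.3 km
Excess = 9219.3 − 8332.5 = 886.8 ≈ 887 km

887 km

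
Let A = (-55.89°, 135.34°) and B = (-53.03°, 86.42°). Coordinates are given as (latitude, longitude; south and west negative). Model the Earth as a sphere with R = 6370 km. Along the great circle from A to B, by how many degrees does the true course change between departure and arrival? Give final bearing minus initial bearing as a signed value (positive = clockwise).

At departure: θ₁ = atan2(sin Δλ cos φ₂, cos φ₁ sin φ₂ − sin φ₁ cos φ₂ cos Δλ) = 255.07°
At arrival: θ₂ = atan2(sin Δλ cos φ₁, −cos φ₂ sin φ₁ + sin φ₂ cos φ₁ cos Δλ) = 295.71°
Δθ = θ₂ − θ₁ = +40.6°

+40.6°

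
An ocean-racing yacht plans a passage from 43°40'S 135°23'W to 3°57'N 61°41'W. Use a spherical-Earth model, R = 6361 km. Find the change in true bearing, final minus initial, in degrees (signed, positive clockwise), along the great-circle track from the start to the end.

-31.1°

Initial bearing θ₁ = atan2(sin Δλ cos φ₂, cos φ₁ sin φ₂ − sin φ₁ cos φ₂ cos Δλ) = 75.75°
Final bearing θ₂ = (initial bearing from the destination back to the start) + 180° = 44.65°
Δθ = θ₂ − θ₁ = -31.1°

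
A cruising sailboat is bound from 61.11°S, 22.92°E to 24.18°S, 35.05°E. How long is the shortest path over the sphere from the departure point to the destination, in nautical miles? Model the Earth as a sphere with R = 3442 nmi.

2274 nmi

Haversine: a = sin²(Δφ/2)+cos φ₁ cos φ₂ sin²(Δλ/2) = 0.10524;  σ = 2·atan2(√a,√(1−a))
σ = 37.858° → d = Rσ = 3442·0.66075 = 2274 nmi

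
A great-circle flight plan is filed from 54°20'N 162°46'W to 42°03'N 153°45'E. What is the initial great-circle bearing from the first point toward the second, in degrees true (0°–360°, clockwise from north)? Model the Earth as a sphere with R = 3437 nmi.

264.7°

N = sin Δλ·cos φ₂ = -0.5110;  D = cos φ₁ sin φ₂ − sin φ₁ cos φ₂ cos Δλ = -0.0472
initial course = atan2(N, D) = 264.72°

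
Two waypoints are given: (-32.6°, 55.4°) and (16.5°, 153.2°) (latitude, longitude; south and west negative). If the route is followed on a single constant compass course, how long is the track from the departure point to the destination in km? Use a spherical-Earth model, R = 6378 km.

Δψ = ln[tan(π/4+φ₂/2)/tan(π/4+φ₁/2)] = +0.8945;  Δφ = +0.8570 rad,  Δλ = +1.7069 rad
q = Δφ/Δψ = 0.9581
d = R·√(Δφ² + q²Δλ²) = 6378·1.84628 = 11776 km

11776 km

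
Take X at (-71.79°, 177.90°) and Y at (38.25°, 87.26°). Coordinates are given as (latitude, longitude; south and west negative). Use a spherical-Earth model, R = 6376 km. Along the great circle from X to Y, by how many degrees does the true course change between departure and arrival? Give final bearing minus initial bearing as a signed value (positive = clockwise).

At departure: θ₁ = atan2(sin Δλ cos φ₂, cos φ₁ sin φ₂ − sin φ₁ cos φ₂ cos Δλ) = 283.27°
At arrival: θ₂ = atan2(sin Δλ cos φ₁, −cos φ₂ sin φ₁ + sin φ₂ cos φ₁ cos Δλ) = 337.21°
Δθ = θ₂ − θ₁ = +53.9°

+53.9°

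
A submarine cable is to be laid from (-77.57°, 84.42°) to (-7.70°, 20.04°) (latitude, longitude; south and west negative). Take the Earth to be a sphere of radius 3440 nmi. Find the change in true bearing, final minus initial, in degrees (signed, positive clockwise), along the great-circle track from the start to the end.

At departure: θ₁ = atan2(sin Δλ cos φ₂, cos φ₁ sin φ₂ − sin φ₁ cos φ₂ cos Δλ) = 293.56°
At arrival: θ₂ = atan2(sin Δλ cos φ₁, −cos φ₂ sin φ₁ + sin φ₂ cos φ₁ cos Δλ) = 348.52°
Δθ = θ₂ − θ₁ = +55.0°

+55.0°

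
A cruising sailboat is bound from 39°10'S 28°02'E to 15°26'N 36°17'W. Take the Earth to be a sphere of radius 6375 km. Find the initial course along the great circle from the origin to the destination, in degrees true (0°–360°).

298.4°

N = sin Δλ·cos φ₂ = -0.8687;  D = cos φ₁ sin φ₂ − sin φ₁ cos φ₂ cos Δλ = +0.4702
initial course = atan2(N, D) = 298.42°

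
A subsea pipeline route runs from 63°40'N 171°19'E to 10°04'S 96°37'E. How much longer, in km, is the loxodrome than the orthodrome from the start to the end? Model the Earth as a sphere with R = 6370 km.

229 km

Great circle: cos σ = sin φ₁ sin φ₂ + cos φ₁ cos φ₂ cos Δλ,  σ = 1.6122 rad → d_gc = 10269.8 km
Rhumb line: Δψ = -1.6293, q = Δφ/Δψ = 0.7898, d_rh = R√(Δφ²+q²Δλ²) = 10498.9 km
Excess = 10498.9 − 10269.8 = 229.1 ≈ 229 km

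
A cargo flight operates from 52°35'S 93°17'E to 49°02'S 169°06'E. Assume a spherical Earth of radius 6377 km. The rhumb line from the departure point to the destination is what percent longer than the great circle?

4.9%

Great circle: σ = 0.7991 rad → d_gc = Rσ = 5096.1 km
Rhumb: Δφ = +0.0620, Δλ = +1.3233, Δψ = +0.0981, q = Δφ/Δψ = 0.6315 → d_rh = R√(Δφ²+q²Δλ²) = 5343.6 km
Excess = (5343.6 − 5096.1) / 5096.1 = 247.5 / 5096.1 = 4.86% ≈ 4.9%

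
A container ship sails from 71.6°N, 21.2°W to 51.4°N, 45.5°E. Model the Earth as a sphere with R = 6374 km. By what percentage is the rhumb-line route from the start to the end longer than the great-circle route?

4.6%

Great circle: σ = 0.6103 rad → d_gc = Rσ = 3890.2 km
Rhumb: Δφ = -0.3526, Δλ = +1.1641, Δψ = -0.7711, q = Δφ/Δψ = 0.4572 → d_rh = R√(Δφ²+q²Δλ²) = 4069.3 km
Excess = (4069.3 − 3890.2) / 3890.2 = 179.1 / 3890.2 = 4.60% ≈ 4.6%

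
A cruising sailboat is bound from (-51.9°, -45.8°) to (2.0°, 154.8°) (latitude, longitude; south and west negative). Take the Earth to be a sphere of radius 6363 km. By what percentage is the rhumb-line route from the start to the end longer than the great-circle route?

Great circle: σ = 2.2202 rad → d_gc = Rσ = 14127.0 km
Rhumb: Δφ = +0.9407, Δλ = -2.7821, Δψ = +1.0982, q = Δφ/Δψ = 0.8566 → d_rh = R√(Δφ²+q²Δλ²) = 16302.1 km
Excess = (16302.1 − 14127.0) / 14127.0 = 2175.1 / 14127.0 = 15.40% ≈ 15.4%

15.4%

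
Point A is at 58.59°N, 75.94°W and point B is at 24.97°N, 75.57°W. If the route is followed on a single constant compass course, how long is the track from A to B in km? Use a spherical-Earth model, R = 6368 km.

Δψ = ln[tan(π/4+φ₂/2)/tan(π/4+φ₁/2)] = -0.8185;  Δφ = -0.5868 rad,  Δλ = +0.0065 rad
q = Δφ/Δψ = 0.7169
d = R·√(Δφ² + q²Δλ²) = 6368·0.58680 = 3737 km

3737 km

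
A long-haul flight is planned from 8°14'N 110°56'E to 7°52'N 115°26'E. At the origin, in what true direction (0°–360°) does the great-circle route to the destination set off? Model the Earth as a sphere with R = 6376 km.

θ = atan2( sin Δλ·cos φ₂ ,  cos φ₁ sin φ₂ − sin φ₁ cos φ₂ cos Δλ )
  = atan2(+0.0777, -0.0060) = 94.39°

94.4°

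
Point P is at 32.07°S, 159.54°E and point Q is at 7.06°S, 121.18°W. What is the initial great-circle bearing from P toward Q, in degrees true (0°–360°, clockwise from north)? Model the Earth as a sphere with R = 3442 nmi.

90.4°

θ = atan2( sin Δλ·cos φ₂ ,  cos φ₁ sin φ₂ − sin φ₁ cos φ₂ cos Δλ )
  = atan2(+0.9751, -0.0061) = 90.36°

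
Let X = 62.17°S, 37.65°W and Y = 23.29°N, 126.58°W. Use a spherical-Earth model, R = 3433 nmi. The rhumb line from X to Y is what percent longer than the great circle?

Great circle: σ = 1.9195 rad → d_gc = Rσ = 6589.5 nmi
Rhumb: Δφ = +1.4916, Δλ = -1.5521, Δψ = +1.8135, q = Δφ/Δψ = 0.8225 → d_rh = R√(Δφ²+q²Δλ²) = 6739.9 nmi
Excess = (6739.9 − 6589.5) / 6589.5 = 150.4 / 6589.5 = 2.28% ≈ 2.3%

2.3%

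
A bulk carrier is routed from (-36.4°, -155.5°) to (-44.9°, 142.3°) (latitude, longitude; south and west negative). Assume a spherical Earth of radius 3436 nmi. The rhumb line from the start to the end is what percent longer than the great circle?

2.3%

Great circle: σ = 0.8165 rad → d_gc = Rσ = 2805.5 nmi
Rhumb: Δφ = -0.1484, Δλ = -1.0856, Δψ = -0.1960, q = Δφ/Δψ = 0.7570 → d_rh = R√(Δφ²+q²Δλ²) = 2869.2 nmi
Excess = (2869.2 − 2805.5) / 2805.5 = 63.7 / 2805.5 = 2.27% ≈ 2.3%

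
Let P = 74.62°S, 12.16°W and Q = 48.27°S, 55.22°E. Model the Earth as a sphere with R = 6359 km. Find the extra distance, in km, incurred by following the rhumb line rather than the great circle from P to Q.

197 km

Great circle: cos σ = sin φ₁ sin φ₂ + cos φ₁ cos φ₂ cos Δλ,  σ = 0.6641 rad → d_gc = 4223.1 km
Rhumb line: Δψ = +1.0377, q = Δφ/Δψ = 0.4432, d_rh = R√(Δφ²+q²Δλ²) = 4419.9 km
Excess = 4419.9 − 4223.1 = 196.8 ≈ 197 km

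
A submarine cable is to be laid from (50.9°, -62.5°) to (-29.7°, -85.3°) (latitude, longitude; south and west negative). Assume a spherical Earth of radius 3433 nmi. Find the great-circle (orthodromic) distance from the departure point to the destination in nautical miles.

4978 nmi

cos σ = sin φ₁ sin φ₂ + cos φ₁ cos φ₂ cos Δλ
      = sin(50.90°)sin(-29.70°) + cos(50.90°)cos(-29.70°)cos(-22.80°) = 0.1205
σ = 83.078° → d = Rσ = 3433·1.44998 = 4978 nmi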